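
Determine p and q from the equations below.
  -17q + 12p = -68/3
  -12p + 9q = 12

Row-reduce the augmented matrix:
R1 ← R1 / (12).
R2 ← R2 + 12·R1.
R2 ← R2 / (-8).
R1 ← R1 + 17/12·R2.
Reading off the reduced rows gives p = 0, q = 4/3.

p = 0, q = 4/3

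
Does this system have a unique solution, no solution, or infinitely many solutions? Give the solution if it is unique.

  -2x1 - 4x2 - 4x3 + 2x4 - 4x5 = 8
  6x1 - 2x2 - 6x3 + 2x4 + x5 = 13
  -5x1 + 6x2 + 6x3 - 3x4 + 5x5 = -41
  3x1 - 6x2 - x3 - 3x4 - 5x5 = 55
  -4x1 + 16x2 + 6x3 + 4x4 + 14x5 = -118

Row-reduce:
R1 ← R1 / (-2).
R2 ← R2 − 6·R1.
R3 ← R3 + 5·R1.
R4 ← R4 − 3·R1.
R5 ← R5 + 4·R1.
R2 ← R2 / (-14).
R1 ← R1 − 2·R2.
R3 ← R3 − 16·R2.
R4 ← R4 + 12·R2.
R5 ← R5 − 24·R2.
R3 ← R3 / (-32/7).
R1 ← R1 + 4/7·R3.
R2 ← R2 − 9/7·R3.
R4 ← R4 − 59/7·R3.
R5 ← R5 + 118/7·R3.
R4 ← R4 / (-19/4).
R2 ← R2 + 1/4·R4.
R3 ← R3 + 1/4·R4.
R5 ← R5 − 19/2·R4.
Rank is 4 with 5 unknowns, leaving x5 free.

infinitely many solutions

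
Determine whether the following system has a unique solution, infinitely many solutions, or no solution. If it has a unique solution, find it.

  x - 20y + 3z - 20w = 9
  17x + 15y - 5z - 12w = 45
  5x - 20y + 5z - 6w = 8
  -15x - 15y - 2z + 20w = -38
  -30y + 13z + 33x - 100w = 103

x = 2, y = 0, z = -1, w = -1/2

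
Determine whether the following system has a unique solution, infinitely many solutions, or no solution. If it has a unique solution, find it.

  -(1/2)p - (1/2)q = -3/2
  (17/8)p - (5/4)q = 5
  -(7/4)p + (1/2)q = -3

Row-reduce:
R1 ← R1 / (-1/2).
R2 ← R2 − 17/8·R1.
R3 ← R3 + 7/4·R1.
R2 ← R2 / (-27/8).
R1 ← R1 − 1·R2.
R3 ← R3 − 9/4·R2.
Row 3 reduces to 0 = 4/3, a contradiction. The system is inconsistent.

no solution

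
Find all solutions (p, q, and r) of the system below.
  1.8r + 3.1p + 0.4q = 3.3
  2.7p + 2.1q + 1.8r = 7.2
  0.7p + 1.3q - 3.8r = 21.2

p = 3, q = 3, r = -4

Row-reduce the augmented matrix:
R1 ← R1 / (31/10).
R2 ← R2 − 27/10·R1.
R3 ← R3 − 7/10·R1.
R2 ← R2 / (543/310).
R1 ← R1 − 4/31·R2.
R3 ← R3 − 75/62·R2.
R3 ← R3 / (-3952/905).
R1 ← R1 − 102/181·R3.
R2 ← R2 − 24/181·R3.
Reading off the reduced rows gives p = 3, q = 3, r = -4.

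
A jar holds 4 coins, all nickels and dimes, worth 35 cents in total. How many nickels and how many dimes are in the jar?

Let n = nickels, d = dimes.
  n + d = 4
  5n + 10d = 35
Row-reduce the augmented matrix:
R2 ← R2 − 5·R1.
R2 ← R2 / (5).
R1 ← R1 − 1·R2.
Reading off the reduced rows gives n = 1, d = 3.

nickels: 1, dimes: 3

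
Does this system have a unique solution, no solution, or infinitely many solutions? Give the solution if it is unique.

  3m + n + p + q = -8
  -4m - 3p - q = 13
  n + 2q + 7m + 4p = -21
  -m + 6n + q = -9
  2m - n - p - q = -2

m = -2, n = -7/3, p = -8/3, q = 3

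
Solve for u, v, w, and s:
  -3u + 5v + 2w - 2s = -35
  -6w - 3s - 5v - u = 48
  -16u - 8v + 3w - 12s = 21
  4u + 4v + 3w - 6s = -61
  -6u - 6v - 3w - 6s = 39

Row-reduce the augmented matrix:
R1 ← R1 / (-3).
R2 ← R2 + 1·R1.
R3 ← R3 + 16·R1.
R4 ← R4 − 4·R1.
R5 ← R5 + 6·R1.
R2 ← R2 / (-20/3).
R1 ← R1 + 5/3·R2.
R3 ← R3 + 104/3·R2.
R4 ← R4 − 32/3·R2.
R5 ← R5 + 16·R2.
R3 ← R3 / (27).
R1 ← R1 − 1·R3.
R2 ← R2 − 1·R3.
R4 ← R4 + 5·R3.
R5 ← R5 − 9·R3.
R4 ← R4 / (-52/5).
R1 ← R1 − 17/20·R4.
R2 ← R2 + 1/20·R4.
R3 ← R3 − 2/5·R4.
R5 reduces to 0 = 0, so the extra equation is consistent.
Reading off the reduced rows gives u = -2, v = -5, w = -5, s = 3.

u = -2, v = -5, w = -5, s = 3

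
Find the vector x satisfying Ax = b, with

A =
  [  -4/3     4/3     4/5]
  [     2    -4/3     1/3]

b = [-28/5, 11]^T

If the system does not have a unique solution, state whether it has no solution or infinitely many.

infinitely many solutions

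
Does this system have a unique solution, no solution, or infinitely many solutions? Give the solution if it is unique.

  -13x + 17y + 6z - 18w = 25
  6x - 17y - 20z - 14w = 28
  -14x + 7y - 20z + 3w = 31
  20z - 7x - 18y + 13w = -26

x = -1, y = 0, z = -1, w = -1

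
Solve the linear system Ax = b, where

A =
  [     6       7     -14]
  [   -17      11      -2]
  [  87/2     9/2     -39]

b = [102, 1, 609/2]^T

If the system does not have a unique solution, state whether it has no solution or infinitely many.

infinitely many solutions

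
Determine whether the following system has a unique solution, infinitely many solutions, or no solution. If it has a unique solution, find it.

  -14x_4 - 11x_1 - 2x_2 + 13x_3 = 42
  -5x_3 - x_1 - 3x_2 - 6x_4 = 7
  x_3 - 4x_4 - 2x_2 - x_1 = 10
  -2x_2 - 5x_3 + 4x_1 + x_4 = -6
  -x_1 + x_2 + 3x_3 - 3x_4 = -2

x_1 = -3, x_2 = -5, x_3 = 1, x_4 = 1

Row-reduce the augmented matrix:
R1 ← R1 / (-11).
R2 ← R2 + 1·R1.
R3 ← R3 + 1·R1.
R4 ← R4 − 4·R1.
R5 ← R5 + 1·R1.
R2 ← R2 / (-31/11).
R1 ← R1 − 2/11·R2.
R3 ← R3 + 20/11·R2.
R4 ← R4 + 30/11·R2.
R5 ← R5 − 13/11·R2.
R3 ← R3 / (118/31).
R1 ← R1 + 49/31·R3.
R2 ← R2 − 68/31·R3.
R4 ← R4 − 177/31·R3.
R5 ← R5 + 24/31·R3.
Swap R4 and R5.
R4 ← R4 / (-215/59).
R1 ← R1 − 65/59·R4.
R2 ← R2 − 88/59·R4.
R3 ← R3 − 5/59·R4.
R5 reduces to 0 = 0, so the extra equation is consistent.
Reading off the reduced rows gives x_1 = -3, x_2 = -5, x_3 = 1, x_4 = 1.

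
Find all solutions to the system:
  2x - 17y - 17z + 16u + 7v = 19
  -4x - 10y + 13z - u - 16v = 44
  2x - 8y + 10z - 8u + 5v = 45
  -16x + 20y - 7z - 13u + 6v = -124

infinitely many solutions

Row-reduce:
R1 ← R1 / (2).
R2 ← R2 + 4·R1.
R3 ← R3 − 2·R1.
R4 ← R4 + 16·R1.
R2 ← R2 / (-44).
R1 ← R1 + 17/2·R2.
R3 ← R3 − 9·R2.
R4 ← R4 + 116·R2.
R3 ← R3 / (999/44).
R1 ← R1 + 391/88·R3.
R2 ← R2 − 21/44·R3.
R4 ← R4 + 964/11·R3.
R4 ← R4 / (-314/9).
R1 ← R1 + 13/9·R4.
R2 ← R2 + 1/3·R4.
R3 ← R3 + 7/9·R4.
Rank is 4 with 5 unknowns, leaving v free.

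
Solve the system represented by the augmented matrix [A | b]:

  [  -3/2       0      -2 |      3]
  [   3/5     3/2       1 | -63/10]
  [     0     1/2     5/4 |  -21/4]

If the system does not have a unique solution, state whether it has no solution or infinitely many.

Row-reduce the augmented matrix:
R1 ← R1 / (-3/2).
R2 ← R2 − 3/5·R1.
R2 ← R2 / (3/2).
R3 ← R3 − 1/2·R2.
R3 ← R3 / (71/60).
R1 ← R1 − 4/3·R3.
R2 ← R2 − 2/15·R3.
Reading off the reduced rows gives x_1 = 2, x_2 = -3, x_3 = -3.

x_1 = 2, x_2 = -3, x_3 = -3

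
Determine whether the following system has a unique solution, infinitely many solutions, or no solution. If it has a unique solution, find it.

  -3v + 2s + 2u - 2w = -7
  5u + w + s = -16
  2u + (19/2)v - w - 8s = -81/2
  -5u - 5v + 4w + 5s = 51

Row-reduce:
R1 ← R1 / (2).
R2 ← R2 − 5·R1.
R3 ← R3 − 2·R1.
R4 ← R4 + 5·R1.
R2 ← R2 / (15/2).
R1 ← R1 + 3/2·R2.
R3 ← R3 − 25/2·R2.
R4 ← R4 + 25/2·R2.
R3 ← R3 / (-9).
R1 ← R1 − 1/5·R3.
R2 ← R2 − 4/5·R3.
R4 ← R4 − 9·R3.
Rank is 3 with 4 unknowns, leaving s free.

infinitely many solutions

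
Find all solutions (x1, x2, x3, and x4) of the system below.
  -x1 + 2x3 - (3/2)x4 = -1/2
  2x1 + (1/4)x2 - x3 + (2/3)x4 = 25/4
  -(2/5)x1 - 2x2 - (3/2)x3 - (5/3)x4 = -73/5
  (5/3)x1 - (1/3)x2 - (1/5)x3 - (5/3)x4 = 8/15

Row-reduce the augmented matrix:
R1 ← R1 / (-1).
R2 ← R2 − 2·R1.
R3 ← R3 + 2/5·R1.
R4 ← R4 − 5/3·R1.
R2 ← R2 / (1/4).
R3 ← R3 + 2·R2.
R4 ← R4 + 1/3·R2.
R3 ← R3 / (217/10).
R1 ← R1 + 2·R3.
R2 ← R2 − 12·R3.
R4 ← R4 − 107/15·R3.
R4 ← R4 / (-5149/6510).
R1 ← R1 + 415/1302·R4.
R2 ← R2 − 1028/651·R4.
R3 ← R3 + 592/651·R4.
Reading off the reduced rows gives x1 = 4, x2 = 1, x3 = 4, x4 = 3.

x1 = 4, x2 = 1, x3 = 4, x4 = 3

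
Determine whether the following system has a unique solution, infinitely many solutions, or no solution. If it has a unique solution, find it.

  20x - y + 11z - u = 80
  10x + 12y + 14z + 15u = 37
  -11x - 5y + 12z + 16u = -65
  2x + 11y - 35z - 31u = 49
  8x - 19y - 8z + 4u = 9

no solution

Row-reduce:
R1 ← R1 / (20).
R2 ← R2 − 10·R1.
R3 ← R3 + 11·R1.
R4 ← R4 − 2·R1.
R5 ← R5 − 8·R1.
R2 ← R2 / (25/2).
R1 ← R1 + 1/20·R2.
R3 ← R3 + 111/20·R2.
R4 ← R4 − 111/10·R2.
R5 ← R5 + 93/5·R2.
R3 ← R3 / (2728/125).
R1 ← R1 − 73/125·R3.
R2 ← R2 − 17/25·R3.
R4 ← R4 + 5456/125·R3.
R5 ← R5 − 31/125·R3.
Swap R4 and R5.
R4 ← R4 / (4789/176).
R1 ← R1 + 3195/5456·R4.
R2 ← R2 − 2969/5456·R4.
R3 ← R3 − 5583/5456·R4.
Row 5 reduces to 0 = -1, a contradiction. The system is inconsistent.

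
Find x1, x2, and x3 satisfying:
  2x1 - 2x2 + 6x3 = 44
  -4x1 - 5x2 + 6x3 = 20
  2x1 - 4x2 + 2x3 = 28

x1 = 5, x2 = -2, x3 = 5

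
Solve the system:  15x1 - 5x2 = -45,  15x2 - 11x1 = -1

x1 = -4, x2 = -3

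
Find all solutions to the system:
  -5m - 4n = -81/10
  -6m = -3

m = 1/2, n = 7/5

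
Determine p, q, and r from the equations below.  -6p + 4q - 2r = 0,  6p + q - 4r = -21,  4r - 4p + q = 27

p = 0, q = 3, r = 6

Row-reduce the augmented matrix:
R1 ← R1 / (-6).
R2 ← R2 − 6·R1.
R3 ← R3 + 4·R1.
R2 ← R2 / (5).
R1 ← R1 + 2/3·R2.
R3 ← R3 + 5/3·R2.
R3 ← R3 / (10/3).
R1 ← R1 + 7/15·R3.
R2 ← R2 + 6/5·R3.
Reading off the reduced rows gives p = 0, q = 3, r = 6.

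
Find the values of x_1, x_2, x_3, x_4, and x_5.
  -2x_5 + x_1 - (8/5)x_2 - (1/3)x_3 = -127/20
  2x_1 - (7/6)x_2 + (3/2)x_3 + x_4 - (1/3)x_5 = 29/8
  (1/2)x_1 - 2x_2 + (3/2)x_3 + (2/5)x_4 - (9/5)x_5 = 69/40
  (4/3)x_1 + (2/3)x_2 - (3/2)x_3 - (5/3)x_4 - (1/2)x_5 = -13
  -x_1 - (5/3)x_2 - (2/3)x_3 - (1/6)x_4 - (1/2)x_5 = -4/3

Row-reduce the augmented matrix:
R2 ← R2 − 2·R1.
R3 ← R3 − 1/2·R1.
R4 ← R4 − 4/3·R1.
R5 ← R5 + 1·R1.
R2 ← R2 / (61/30).
R1 ← R1 + 8/5·R2.
R3 ← R3 + 6/5·R2.
R4 ← R4 − 14/5·R2.
R5 ← R5 + 49/15·R2.
R3 ← R3 / (539/183).
R1 ← R1 − 251/183·R3.
R2 ← R2 − 65/61·R3.
R4 ← R4 + 4435/1098·R3.
R5 ← R5 − 454/183·R3.
R4 ← R4 / (-2726/1617).
R1 ← R1 − 878/2695·R4.
R2 ← R2 − 72/539·R4.
R3 ← R3 − 906/2695·R4.
R5 ← R5 − 9797/16170·R4.
R5 ← R5 / (307189/163560).
R1 ← R1 − 743/13630·R5.
R2 ← R2 − 1676/1363·R5.
R3 ← R3 − 3561/13630·R5.
R4 ← R4 − 3273/5452·R5.
Reading off the reduced rows gives x_1 = -7/4, x_2 = -1/4, x_3 = 3, x_4 = 3, x_5 = 2.

x_1 = -7/4, x_2 = -1/4, x_3 = 3, x_4 = 3, x_5 = 2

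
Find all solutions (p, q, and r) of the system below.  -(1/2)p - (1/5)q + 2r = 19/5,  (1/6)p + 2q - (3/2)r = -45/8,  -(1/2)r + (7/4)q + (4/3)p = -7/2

Row-reduce the augmented matrix:
R1 ← R1 / (-1/2).
R2 ← R2 − 1/6·R1.
R3 ← R3 − 4/3·R1.
R2 ← R2 / (29/15).
R1 ← R1 − 2/5·R2.
R3 ← R3 − 73/60·R2.
R3 ← R3 / (1243/232).
R1 ← R1 + 111/29·R3.
R2 ← R2 + 25/58·R3.
Reading off the reduced rows gives p = 0, q = -3/2, r = 7/4.

p = 0, q = -3/2, r = 7/4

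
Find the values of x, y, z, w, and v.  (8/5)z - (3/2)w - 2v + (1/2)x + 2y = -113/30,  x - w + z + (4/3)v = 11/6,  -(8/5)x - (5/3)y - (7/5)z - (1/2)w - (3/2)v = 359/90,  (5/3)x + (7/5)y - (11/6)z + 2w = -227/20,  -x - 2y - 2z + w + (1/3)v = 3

Row-reduce the augmented matrix:
R1 ← R1 / (1/2).
R2 ← R2 − 1·R1.
R3 ← R3 + 8/5·R1.
R4 ← R4 − 5/3·R1.
R5 ← R5 + 1·R1.
R2 ← R2 / (-4).
R1 ← R1 − 4·R2.
R3 ← R3 − 71/15·R2.
R4 ← R4 + 79/15·R2.
R5 ← R5 − 2·R2.
R3 ← R3 / (67/60).
R1 ← R1 − 1·R3.
R2 ← R2 − 11/20·R3.
R4 ← R4 + 427/100·R3.
R5 ← R5 − 1/10·R3.
R4 ← R4 / (-68843/10050).
R1 ← R1 − 109/67·R4.
R2 ← R2 − 633/670·R4.
R3 ← R3 + 176/67·R4.
R5 ← R5 + 247/335·R4.
R5 ← R5 / (-34175/206529).
R1 ← R1 − 84595/68843·R5.
R2 ← R2 + 98980/68843·R5.
R3 ← R3 − 71830/68843·R5.
R4 ← R4 − 193903/206529·R5.
Reading off the reduced rows gives x = -2, y = -7/3, z = 3/2, w = -1, v = 1.

x = -2, y = -7/3, z = 3/2, w = -1, v = 1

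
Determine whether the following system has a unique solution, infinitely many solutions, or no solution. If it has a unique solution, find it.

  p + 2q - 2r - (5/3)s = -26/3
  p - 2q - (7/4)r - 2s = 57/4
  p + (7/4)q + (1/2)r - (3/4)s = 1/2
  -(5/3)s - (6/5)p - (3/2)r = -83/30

Row-reduce the augmented matrix:
R2 ← R2 − 1·R1.
R3 ← R3 − 1·R1.
R4 ← R4 + 6/5·R1.
R2 ← R2 / (-4).
R1 ← R1 − 2·R2.
R3 ← R3 + 1/4·R2.
R4 ← R4 − 12/5·R2.
R3 ← R3 / (159/64).
R1 ← R1 + 15/8·R3.
R2 ← R2 + 1/16·R3.
R4 ← R4 + 15/4·R3.
R4 ← R4 / (-1949/795).
R1 ← R1 + 179/159·R4.
R2 ← R2 − 17/159·R4.
R3 ← R3 − 20/53·R4.
Reading off the reduced rows gives p = 3, q = -5, r = 5, s = -5.

p = 3, q = -5, r = 5, s = -5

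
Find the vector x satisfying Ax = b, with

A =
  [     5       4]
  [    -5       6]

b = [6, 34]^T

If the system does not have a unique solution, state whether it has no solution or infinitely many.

x_1 = -2, x_2 = 4

Row-reduce the augmented matrix:
R1 ← R1 / (5).
R2 ← R2 + 5·R1.
R2 ← R2 / (10).
R1 ← R1 − 4/5·R2.
Reading off the reduced rows gives x_1 = -2, x_2 = 4.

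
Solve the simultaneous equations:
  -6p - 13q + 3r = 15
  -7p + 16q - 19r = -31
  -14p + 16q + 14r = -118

Row-reduce the augmented matrix:
R1 ← R1 / (-6).
R2 ← R2 + 7·R1.
R3 ← R3 + 14·R1.
R2 ← R2 / (187/6).
R1 ← R1 − 13/6·R2.
R3 ← R3 − 139/3·R2.
R3 ← R3 / (7564/187).
R1 ← R1 − 199/187·R3.
R2 ← R2 + 135/187·R3.
Reading off the reduced rows gives p = 3, q = -3, r = -2.

p = 3, q = -3, r = -2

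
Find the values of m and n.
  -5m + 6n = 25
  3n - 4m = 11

m = 1, n = 5

Row-reduce the augmented matrix:
R1 ← R1 / (-5).
R2 ← R2 + 4·R1.
R2 ← R2 / (-9/5).
R1 ← R1 + 6/5·R2.
Reading off the reduced rows gives m = 1, n = 5.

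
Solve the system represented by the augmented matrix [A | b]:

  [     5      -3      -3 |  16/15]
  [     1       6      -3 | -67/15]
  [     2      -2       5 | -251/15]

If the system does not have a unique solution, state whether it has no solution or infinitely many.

x_1 = -8/3, x_2 = -9/5, x_3 = -3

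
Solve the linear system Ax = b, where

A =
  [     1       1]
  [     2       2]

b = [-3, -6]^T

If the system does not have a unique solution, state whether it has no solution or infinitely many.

Row-reduce:
R2 ← R2 − 2·R1.
Rank is 1 with 2 unknowns, leaving x_2 free.

infinitely many solutions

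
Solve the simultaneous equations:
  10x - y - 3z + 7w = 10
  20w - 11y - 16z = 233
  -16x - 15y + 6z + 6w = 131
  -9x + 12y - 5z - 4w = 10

x = -5, y = -3, z = -5, w = 6

Row-reduce the augmented matrix:
R1 ← R1 / (10).
R3 ← R3 + 16·R1.
R4 ← R4 + 9·R1.
R2 ← R2 / (-11).
R1 ← R1 + 1/10·R2.
R3 ← R3 + 83/5·R2.
R4 ← R4 − 111/10·R2.
R3 ← R3 / (1394/55).
R1 ← R1 + 17/110·R3.
R2 ← R2 − 16/11·R3.
R4 ← R4 + 2623/110·R3.
R4 ← R4 / (421/41).
R1 ← R1 − 18/41·R4.
R2 ← R2 + 44/41·R4.
R3 ← R3 + 21/41·R4.
Reading off the reduced rows gives x = -5, y = -3, z = -5, w = 6.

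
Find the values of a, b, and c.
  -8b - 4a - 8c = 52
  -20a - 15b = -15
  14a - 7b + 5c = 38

a = 3, b = -3, c = -5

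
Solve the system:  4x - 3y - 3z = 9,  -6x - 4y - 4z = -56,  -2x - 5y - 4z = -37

x = 6, y = 5, z = 0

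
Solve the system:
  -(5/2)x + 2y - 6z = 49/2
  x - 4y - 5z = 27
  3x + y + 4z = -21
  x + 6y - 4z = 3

no solution

Row-reduce:
R1 ← R1 / (-5/2).
R2 ← R2 − 1·R1.
R3 ← R3 − 3·R1.
R4 ← R4 − 1·R1.
R2 ← R2 / (-16/5).
R1 ← R1 + 4/5·R2.
R3 ← R3 − 17/5·R2.
R4 ← R4 − 34/5·R2.
R3 ← R3 / (-177/16).
R1 ← R1 − 17/4·R3.
R2 ← R2 − 37/16·R3.
R4 ← R4 + 177/8·R3.
Row 4 reduces to 0 = -4, a contradiction. The system is inconsistent.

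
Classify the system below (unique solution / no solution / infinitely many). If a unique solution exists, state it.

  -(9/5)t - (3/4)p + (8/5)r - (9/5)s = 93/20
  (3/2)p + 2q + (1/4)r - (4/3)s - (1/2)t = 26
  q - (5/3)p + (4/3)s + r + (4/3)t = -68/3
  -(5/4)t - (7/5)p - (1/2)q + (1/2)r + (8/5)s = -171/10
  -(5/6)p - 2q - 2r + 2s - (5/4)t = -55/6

p = 5, q = 5, r = -6, s = -6, t = -4

Row-reduce the augmented matrix:
R1 ← R1 / (-3/4).
R2 ← R2 − 3/2·R1.
R3 ← R3 + 5/3·R1.
R4 ← R4 + 7/5·R1.
R5 ← R5 + 5/6·R1.
R2 ← R2 / (2).
R3 ← R3 − 1·R2.
R4 ← R4 + 1/2·R2.
R5 ← R5 + 2·R2.
R3 ← R3 / (-1541/360).
R1 ← R1 + 32/15·R3.
R2 ← R2 − 69/40·R3.
R4 ← R4 + 1949/1200·R3.
R5 ← R5 + 59/180·R3.
R4 ← R4 / (17732/23115).
R1 ← R1 + 2292/1541·R4.
R2 ← R2 − 136/201·R4.
R3 ← R3 + 2808/1541·R4.
R5 ← R5 + 7076/4623·R4.
R5 ← R5 / (-195233/26598).
R1 ← R1 + 81703/17732·R5.
R2 ← R2 − 21627/8866·R5.
R3 ← R3 + 3957/682·R5.
R4 ← R4 + 158703/70928·R5.
Reading off the reduced rows gives p = 5, q = 5, r = -6, s = -6, t = -4.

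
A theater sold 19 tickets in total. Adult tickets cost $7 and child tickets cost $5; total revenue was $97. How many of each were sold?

adult tickets: 1, child tickets: 18

Let a = adult tickets, c = child tickets.
  a + c = 19
  7a + 5c = 97
From equation 1: a = 19 − c.
Substitute into equation 2 and solve: c = 18.
Then a = 1.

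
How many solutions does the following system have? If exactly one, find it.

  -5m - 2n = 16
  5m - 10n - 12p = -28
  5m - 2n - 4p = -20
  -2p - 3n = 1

Row-reduce the augmented matrix:
R1 ← R1 / (-5).
R2 ← R2 − 5·R1.
R3 ← R3 − 5·R1.
R2 ← R2 / (-12).
R1 ← R1 − 2/5·R2.
R3 ← R3 + 4·R2.
R4 ← R4 + 3·R2.
Swap R3 and R4.
R1 ← R1 + 2/5·R3.
R2 ← R2 − 1·R3.
R4 reduces to 0 = 0, so the extra equation is consistent.
Reading off the reduced rows gives m = -2, n = -3, p = 4.

m = -2, n = -3, p = 4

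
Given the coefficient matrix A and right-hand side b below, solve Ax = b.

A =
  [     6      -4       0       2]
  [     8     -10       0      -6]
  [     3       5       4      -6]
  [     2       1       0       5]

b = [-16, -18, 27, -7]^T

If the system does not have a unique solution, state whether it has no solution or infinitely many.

Row-reduce:
R1 ← R1 / (6).
R2 ← R2 − 8·R1.
R3 ← R3 − 3·R1.
R4 ← R4 − 2·R1.
R2 ← R2 / (-14/3).
R1 ← R1 + 2/3·R2.
R3 ← R3 − 7·R2.
R4 ← R4 − 7/3·R2.
R3 ← R3 / (4).
Rank is 3 with 4 unknowns, leaving x_4 free.

infinitely many solutions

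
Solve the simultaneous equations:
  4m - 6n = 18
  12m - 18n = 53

no solution

Row-reduce:
R1 ← R1 / (4).
R2 ← R2 − 12·R1.
Row 2 reduces to 0 = -1, a contradiction. The system is inconsistent.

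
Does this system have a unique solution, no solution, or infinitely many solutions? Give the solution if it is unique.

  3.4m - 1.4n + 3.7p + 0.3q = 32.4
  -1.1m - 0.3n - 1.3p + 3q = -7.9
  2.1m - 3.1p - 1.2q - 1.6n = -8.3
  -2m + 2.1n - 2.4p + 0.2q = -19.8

m = 4, n = 0, p = 5, q = 1

Row-reduce the augmented matrix:
R1 ← R1 / (17/5).
R2 ← R2 + 11/10·R1.
R3 ← R3 − 21/10·R1.
R4 ← R4 + 2·R1.
R2 ← R2 / (-64/85).
R1 ← R1 + 7/17·R2.
R3 ← R3 + 25/34·R2.
R4 ← R4 − 217/170·R2.
R3 ← R3 / (-13529/2560).
R1 ← R1 − 293/256·R3.
R2 ← R2 − 35/256·R3.
R4 ← R4 + 1019/2560·R3.
R4 ← R4 / (403103/67645).
R1 ← R1 + 34641/13529·R4.
R2 ← R2 + 57192/13529·R4.
R3 ← R3 − 11289/13529·R4.
Reading off the reduced rows gives m = 4, n = 0, p = 5, q = 1.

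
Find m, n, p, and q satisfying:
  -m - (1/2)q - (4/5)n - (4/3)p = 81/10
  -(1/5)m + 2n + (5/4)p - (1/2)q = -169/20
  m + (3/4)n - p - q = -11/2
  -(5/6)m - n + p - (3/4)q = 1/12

m = -4, n = -2, p = -3, q = 3

Row-reduce the augmented matrix:
R1 ← R1 / (-1).
R2 ← R2 + 1/5·R1.
R3 ← R3 − 1·R1.
R4 ← R4 + 5/6·R1.
R2 ← R2 / (54/25).
R1 ← R1 − 4/5·R2.
R3 ← R3 + 1/20·R2.
R4 ← R4 + 1/3·R2.
R3 ← R3 / (-5957/2592).
R1 ← R1 − 125/162·R3.
R2 ← R2 − 455/648·R3.
R4 ← R4 − 4559/1944·R3.
R4 ← R4 / (-34583/17871).
R1 ← R1 − 1685/11914·R4.
R2 ← R2 + 550/851·R4.
R3 ← R3 − 3912/5957·R4.
Reading off the reduced rows gives m = -4, n = -2, p = -3, q = 3.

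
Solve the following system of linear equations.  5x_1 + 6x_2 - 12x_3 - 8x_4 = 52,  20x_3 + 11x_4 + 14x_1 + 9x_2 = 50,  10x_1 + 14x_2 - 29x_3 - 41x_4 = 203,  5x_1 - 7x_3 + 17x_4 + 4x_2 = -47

infinitely many solutions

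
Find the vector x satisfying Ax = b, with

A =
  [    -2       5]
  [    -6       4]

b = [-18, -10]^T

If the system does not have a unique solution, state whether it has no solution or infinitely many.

x_1 = -1, x_2 = -4

Row-reduce the augmented matrix:
R1 ← R1 / (-2).
R2 ← R2 + 6·R1.
R2 ← R2 / (-11).
R1 ← R1 + 5/2·R2.
Reading off the reduced rows gives x_1 = -1, x_2 = -4.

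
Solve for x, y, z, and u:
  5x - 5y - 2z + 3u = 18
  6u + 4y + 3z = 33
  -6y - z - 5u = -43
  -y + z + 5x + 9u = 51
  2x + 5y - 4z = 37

x = 1, y = 3, z = -5, u = 6

Row-reduce the augmented matrix:
R1 ← R1 / (5).
R4 ← R4 − 5·R1.
R5 ← R5 − 2·R1.
R2 ← R2 / (4).
R1 ← R1 + 1·R2.
R3 ← R3 + 6·R2.
R4 ← R4 − 4·R2.
R5 ← R5 − 7·R2.
R3 ← R3 / (7/2).
R1 ← R1 − 7/20·R3.
R2 ← R2 − 3/4·R3.
R5 ← R5 + 169/20·R3.
Swap R4 and R5.
R4 ← R4 / (-143/70).
R1 ← R1 − 17/10·R4.
R2 ← R2 − 9/14·R4.
R3 ← R3 − 8/7·R4.
R5 reduces to 0 = 0, so the extra equation is consistent.
Reading off the reduced rows gives x = 1, y = 3, z = -5, u = 6.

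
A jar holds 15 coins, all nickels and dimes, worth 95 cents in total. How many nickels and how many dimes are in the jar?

nickels: 11, dimes: 4

Let n = nickels, d = dimes.
  n + d = 15
  5n + 10d = 95
Row-reduce the augmented matrix:
R2 ← R2 − 5·R1.
R2 ← R2 / (5).
R1 ← R1 − 1·R2.
Reading off the reduced rows gives n = 11, d = 4.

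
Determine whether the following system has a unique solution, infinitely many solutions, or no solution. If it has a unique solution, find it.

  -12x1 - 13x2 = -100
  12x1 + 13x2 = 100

Row-reduce:
R1 ← R1 / (-12).
R2 ← R2 − 12·R1.
Rank is 1 with 2 unknowns, leaving x2 free.

infinitely many solutions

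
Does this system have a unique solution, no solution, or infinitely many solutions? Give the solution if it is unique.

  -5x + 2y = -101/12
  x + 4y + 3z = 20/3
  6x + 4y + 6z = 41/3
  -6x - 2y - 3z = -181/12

Row-reduce the augmented matrix:
R1 ← R1 / (-5).
R2 ← R2 − 1·R1.
R3 ← R3 − 6·R1.
R4 ← R4 + 6·R1.
R2 ← R2 / (22/5).
R1 ← R1 + 2/5·R2.
R3 ← R3 − 32/5·R2.
R4 ← R4 + 22/5·R2.
R3 ← R3 / (18/11).
R1 ← R1 − 3/11·R3.
R2 ← R2 − 15/22·R3.
R4 reduces to 0 = 0, so the extra equation is consistent.
Reading off the reduced rows gives x = 11/4, y = 8/3, z = -9/4.

x = 11/4, y = 8/3, z = -9/4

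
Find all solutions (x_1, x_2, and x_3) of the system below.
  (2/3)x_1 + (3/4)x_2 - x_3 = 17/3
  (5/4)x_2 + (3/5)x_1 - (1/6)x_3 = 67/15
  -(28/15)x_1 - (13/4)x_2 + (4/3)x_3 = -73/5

infinitely many solutions

Row-reduce:
R1 ← R1 / (2/3).
R2 ← R2 − 3/5·R1.
R3 ← R3 + 28/15·R1.
R2 ← R2 / (23/40).
R1 ← R1 − 9/8·R2.
R3 ← R3 + 23/20·R2.
Rank is 2 with 3 unknowns, leaving x_3 free.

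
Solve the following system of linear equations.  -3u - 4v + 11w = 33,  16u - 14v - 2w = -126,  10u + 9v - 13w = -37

Row-reduce the augmented matrix:
R1 ← R1 / (-3).
R2 ← R2 − 16·R1.
R3 ← R3 − 10·R1.
R2 ← R2 / (-106/3).
R1 ← R1 − 4/3·R2.
R3 ← R3 + 13/3·R2.
R3 ← R3 / (886/53).
R1 ← R1 + 81/53·R3.
R2 ← R2 + 85/53·R3.
Reading off the reduced rows gives u = -3, v = 5, w = 4.

u = -3, v = 5, w = 4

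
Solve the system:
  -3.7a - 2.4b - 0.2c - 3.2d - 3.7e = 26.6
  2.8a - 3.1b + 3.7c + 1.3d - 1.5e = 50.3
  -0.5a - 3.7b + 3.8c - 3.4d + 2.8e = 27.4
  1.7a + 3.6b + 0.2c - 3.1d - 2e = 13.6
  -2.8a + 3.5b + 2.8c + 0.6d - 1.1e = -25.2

a = 6, b = -6, c = 3, d = -4, e = -6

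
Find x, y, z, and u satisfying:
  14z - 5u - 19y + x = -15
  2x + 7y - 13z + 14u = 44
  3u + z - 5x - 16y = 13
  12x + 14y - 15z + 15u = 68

Row-reduce the augmented matrix:
R2 ← R2 − 2·R1.
R3 ← R3 + 5·R1.
R4 ← R4 − 12·R1.
R2 ← R2 / (45).
R1 ← R1 + 19·R2.
R3 ← R3 + 111·R2.
R4 ← R4 − 242·R2.
R3 ← R3 / (-452/15).
R1 ← R1 + 149/45·R3.
R2 ← R2 + 41/45·R3.
R4 ← R4 − 1687/45·R3.
R4 ← R4 / (-5279/678).
R1 ← R1 − 709/678·R4.
R2 ← R2 + 401/678·R4.
R3 ← R3 + 279/226·R4.
Reading off the reduced rows gives x = 3, y = -2, z = -4, u = 0.

x = 3, y = -2, z = -4, u = 0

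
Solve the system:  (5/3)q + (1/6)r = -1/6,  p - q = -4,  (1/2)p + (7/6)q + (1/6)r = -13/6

infinitely many solutions

Row-reduce:
Swap R1 and R2.
R3 ← R3 − 1/2·R1.
R2 ← R2 / (5/3).
R1 ← R1 + 1·R2.
R3 ← R3 − 5/3·R2.
Rank is 2 with 3 unknowns, leaving r free.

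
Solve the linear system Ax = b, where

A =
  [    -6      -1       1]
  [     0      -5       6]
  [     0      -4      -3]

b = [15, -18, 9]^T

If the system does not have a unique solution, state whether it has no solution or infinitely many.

x_1 = -3, x_2 = 0, x_3 = -3

Row-reduce the augmented matrix:
R1 ← R1 / (-6).
R2 ← R2 / (-5).
R1 ← R1 − 1/6·R2.
R3 ← R3 + 4·R2.
R3 ← R3 / (-39/5).
R1 ← R1 − 1/30·R3.
R2 ← R2 + 6/5·R3.
Reading off the reduced rows gives x_1 = -3, x_2 = 0, x_3 = -3.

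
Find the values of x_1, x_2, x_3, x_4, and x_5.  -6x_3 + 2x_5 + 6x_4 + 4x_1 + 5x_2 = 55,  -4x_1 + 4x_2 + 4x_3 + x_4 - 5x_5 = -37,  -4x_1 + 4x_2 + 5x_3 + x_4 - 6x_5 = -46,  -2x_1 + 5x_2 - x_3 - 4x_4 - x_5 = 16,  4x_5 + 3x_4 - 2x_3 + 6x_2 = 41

Row-reduce the augmented matrix:
R1 ← R1 / (4).
R2 ← R2 + 4·R1.
R3 ← R3 + 4·R1.
R4 ← R4 + 2·R1.
R2 ← R2 / (9).
R1 ← R1 − 5/4·R2.
R3 ← R3 − 9·R2.
R4 ← R4 − 15/2·R2.
R5 ← R5 − 6·R2.
R1 ← R1 + 11/9·R3.
R2 ← R2 + 2/9·R3.
R4 ← R4 + 7/3·R3.
R5 ← R5 + 2/3·R3.
R4 ← R4 / (-41/6).
R1 ← R1 − 19/36·R4.
R2 ← R2 − 7/9·R4.
R5 ← R5 + 5/3·R4.
R5 ← R5 / (217/41).
R1 ← R1 + 12/41·R5.
R2 ← R2 + 22/41·R5.
R3 ← R3 + 1·R5.
R4 ← R4 + 1/41·R5.
Reading off the reduced rows gives x_1 = 2, x_2 = 3, x_3 = -5, x_4 = -1, x_5 = 4.

x_1 = 2, x_2 = 3, x_3 = -5, x_4 = -1, x_5 = 4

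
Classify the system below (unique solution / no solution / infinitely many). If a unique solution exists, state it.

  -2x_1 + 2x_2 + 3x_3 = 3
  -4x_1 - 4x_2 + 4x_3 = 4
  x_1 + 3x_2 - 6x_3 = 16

Row-reduce the augmented matrix:
R1 ← R1 / (-2).
R2 ← R2 + 4·R1.
R3 ← R3 − 1·R1.
R2 ← R2 / (-8).
R1 ← R1 + 1·R2.
R3 ← R3 − 4·R2.
R3 ← R3 / (-11/2).
R1 ← R1 + 5/4·R3.
R2 ← R2 − 1/4·R3.
Reading off the reduced rows gives x_1 = -5, x_2 = 1, x_3 = -3.

x_1 = -5, x_2 = 1, x_3 = -3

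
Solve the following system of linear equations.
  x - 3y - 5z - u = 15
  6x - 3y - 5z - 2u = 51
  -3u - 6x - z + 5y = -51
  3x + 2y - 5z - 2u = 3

Row-reduce the augmented matrix:
R2 ← R2 − 6·R1.
R3 ← R3 + 6·R1.
R4 ← R4 − 3·R1.
R2 ← R2 / (15).
R1 ← R1 + 3·R2.
R3 ← R3 + 13·R2.
R4 ← R4 − 11·R2.
R3 ← R3 / (-28/3).
R2 ← R2 − 5/3·R3.
R4 ← R4 + 25/3·R3.
R4 ← R4 / (421/140).
R1 ← R1 + 1/5·R4.
R2 ← R2 + 101/140·R4.
R3 ← R3 − 83/140·R4.
Reading off the reduced rows gives x = 6, y = -6, z = 3, u = -6.

x = 6, y = -6, z = 3, u = -6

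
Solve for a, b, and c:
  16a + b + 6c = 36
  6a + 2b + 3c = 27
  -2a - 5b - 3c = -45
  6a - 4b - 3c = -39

a = 0, b = 6, c = 5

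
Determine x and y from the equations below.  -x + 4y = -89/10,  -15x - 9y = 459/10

x = -3/2, y = -13/5

From equation 1: x = 89/10 + 4·y.
Substitute into equation 2 and solve: y = -13/5.
Then x = -3/2.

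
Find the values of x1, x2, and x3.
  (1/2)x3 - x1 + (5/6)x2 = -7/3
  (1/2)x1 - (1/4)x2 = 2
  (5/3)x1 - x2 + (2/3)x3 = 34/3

x1 = 2, x2 = -4, x3 = 6

Row-reduce the augmented matrix:
R1 ← R1 / (-1).
R2 ← R2 − 1/2·R1.
R3 ← R3 − 5/3·R1.
R2 ← R2 / (1/6).
R1 ← R1 + 5/6·R2.
R3 ← R3 − 7/18·R2.
R3 ← R3 / (11/12).
R1 ← R1 − 3/4·R3.
R2 ← R2 − 3/2·R3.
Reading off the reduced rows gives x1 = 2, x2 = -4, x3 = 6.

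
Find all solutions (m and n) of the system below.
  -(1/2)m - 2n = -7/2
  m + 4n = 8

no solution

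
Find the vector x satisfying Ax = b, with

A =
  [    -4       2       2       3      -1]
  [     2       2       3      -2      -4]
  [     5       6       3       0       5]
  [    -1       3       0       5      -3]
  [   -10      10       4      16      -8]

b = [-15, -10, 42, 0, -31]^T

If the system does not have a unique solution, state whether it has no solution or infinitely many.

Row-reduce:
R1 ← R1 / (-4).
R2 ← R2 − 2·R1.
R3 ← R3 − 5·R1.
R4 ← R4 + 1·R1.
R5 ← R5 + 10·R1.
R2 ← R2 / (3).
R1 ← R1 + 1/2·R2.
R3 ← R3 − 17/2·R2.
R4 ← R4 − 5/2·R2.
R5 ← R5 − 5·R2.
R3 ← R3 / (-35/6).
R1 ← R1 − 1/6·R3.
R2 ← R2 − 4/3·R3.
R4 ← R4 + 23/6·R3.
R5 ← R5 + 23/3·R3.
R4 ← R4 / (89/70).
R1 ← R1 + 24/35·R4.
R2 ← R2 − 71/70·R4.
R3 ← R3 + 31/35·R4.
R5 ← R5 − 89/35·R4.
Row 5 reduces to 0 = -1, a contradiction. The system is inconsistent.

no solution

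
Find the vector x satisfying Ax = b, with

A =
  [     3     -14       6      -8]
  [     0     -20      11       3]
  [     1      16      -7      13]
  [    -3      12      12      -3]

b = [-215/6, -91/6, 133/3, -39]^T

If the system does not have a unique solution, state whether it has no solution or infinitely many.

x_1 = -3/2, x_2 = -1/3, x_3 = -8/3, x_4 = 5/2

Row-reduce the augmented matrix:
R1 ← R1 / (3).
R3 ← R3 − 1·R1.
R4 ← R4 + 3·R1.
R2 ← R2 / (-20).
R1 ← R1 + 14/3·R2.
R3 ← R3 − 62/3·R2.
R4 ← R4 + 2·R2.
R3 ← R3 / (71/30).
R1 ← R1 + 17/30·R3.
R2 ← R2 + 11/20·R3.
R4 ← R4 − 169/10·R3.
R4 ← R4 / (-10317/71).
R1 ← R1 − 80/71·R4.
R2 ← R2 − 299/71·R4.
R3 ← R3 − 563/71·R4.
Reading off the reduced rows gives x_1 = -3/2, x_2 = -1/3, x_3 = -8/3, x_4 = 5/2.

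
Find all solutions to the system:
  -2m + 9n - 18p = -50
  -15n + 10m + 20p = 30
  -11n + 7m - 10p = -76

Row-reduce the augmented matrix:
R1 ← R1 / (-2).
R2 ← R2 − 10·R1.
R3 ← R3 − 7·R1.
R2 ← R2 / (30).
R1 ← R1 + 9/2·R2.
R3 ← R3 − 41/2·R2.
R3 ← R3 / (-151/6).
R1 ← R1 + 3/2·R3.
R2 ← R2 + 7/3·R3.
Reading off the reduced rows gives m = -2, n = 2, p = 4.

m = -2, n = 2, p = 4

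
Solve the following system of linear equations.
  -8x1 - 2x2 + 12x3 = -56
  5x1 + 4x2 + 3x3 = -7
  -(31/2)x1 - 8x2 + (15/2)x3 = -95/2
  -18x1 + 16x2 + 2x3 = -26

Row-reduce:
R1 ← R1 / (-8).
R2 ← R2 − 5·R1.
R3 ← R3 + 31/2·R1.
R4 ← R4 + 18·R1.
R2 ← R2 / (11/4).
R1 ← R1 − 1/4·R2.
R3 ← R3 + 33/8·R2.
R4 ← R4 − 41/2·R2.
Swap R3 and R4.
R3 ← R3 / (-1136/11).
R1 ← R1 + 27/11·R3.
R2 ← R2 − 42/11·R3.
Row 4 reduces to 0 = -2, a contradiction. The system is inconsistent.

no solution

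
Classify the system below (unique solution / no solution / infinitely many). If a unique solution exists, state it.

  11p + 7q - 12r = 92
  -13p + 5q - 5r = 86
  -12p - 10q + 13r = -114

p = -2, q = 6, r = -6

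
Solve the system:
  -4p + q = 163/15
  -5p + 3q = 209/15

p = -8/3, q = 1/5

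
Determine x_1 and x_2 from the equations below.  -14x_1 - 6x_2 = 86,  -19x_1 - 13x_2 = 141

x_1 = -4, x_2 = -5

Row-reduce the augmented matrix:
R1 ← R1 / (-14).
R2 ← R2 + 19·R1.
R2 ← R2 / (-34/7).
R1 ← R1 − 3/7·R2.
Reading off the reduced rows gives x_1 = -4, x_2 = -5.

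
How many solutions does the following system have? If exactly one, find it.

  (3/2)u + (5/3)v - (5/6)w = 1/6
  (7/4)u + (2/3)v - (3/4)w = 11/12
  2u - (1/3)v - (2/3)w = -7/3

Row-reduce:
R1 ← R1 / (3/2).
R2 ← R2 − 7/4·R1.
R3 ← R3 − 2·R1.
R2 ← R2 / (-23/18).
R1 ← R1 − 10/9·R2.
R3 ← R3 + 23/9·R2.
Row 3 reduces to 0 = -4, a contradiction. The system is inconsistent.

no solution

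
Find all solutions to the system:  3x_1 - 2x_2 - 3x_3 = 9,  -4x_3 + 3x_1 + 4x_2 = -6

infinitely many solutions

Row-reduce:
R1 ← R1 / (3).
R2 ← R2 − 3·R1.
R2 ← R2 / (6).
R1 ← R1 + 2/3·R2.
Rank is 2 with 3 unknowns, leaving x_3 free.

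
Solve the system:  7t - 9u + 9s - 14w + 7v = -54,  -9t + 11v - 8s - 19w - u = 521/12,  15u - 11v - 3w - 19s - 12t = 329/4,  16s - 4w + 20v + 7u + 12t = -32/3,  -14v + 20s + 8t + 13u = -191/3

Row-reduce the augmented matrix:
R1 ← R1 / (-9).
R2 ← R2 + 1·R1.
R3 ← R3 − 15·R1.
R4 ← R4 − 7·R1.
R5 ← R5 − 13·R1.
R2 ← R2 / (92/9).
R1 ← R1 + 7/9·R2.
R3 ← R3 − 2/3·R2.
R4 ← R4 − 229/9·R2.
R5 ← R5 + 35/9·R2.
R3 ← R3 / (-1159/46).
R1 ← R1 − 21/92·R3.
R2 ← R2 + 157/92·R3.
R4 ← R4 − 2625/92·R3.
R5 ← R5 + 2471/92·R3.
R4 ← R4 / (96283/2318).
R1 ← R1 + 3977/2318·R4.
R2 ← R2 + 1505/2318·R4.
R3 ← R3 − 157/1159·R4.
R5 ← R5 − 76991/2318·R4.
R5 ← R5 / (-1889020/96283).
R1 ← R1 − 21288/96283·R5.
R2 ← R2 + 30680/96283·R5.
R3 ← R3 + 14391/96283·R5.
R4 ← R4 − 97651/96283·R5.
Reading off the reduced rows gives u = 7/3, v = 2, w = 3/4, s = -5/2, t = -2.

u = 7/3, v = 2, w = 3/4, s = -5/2, t = -2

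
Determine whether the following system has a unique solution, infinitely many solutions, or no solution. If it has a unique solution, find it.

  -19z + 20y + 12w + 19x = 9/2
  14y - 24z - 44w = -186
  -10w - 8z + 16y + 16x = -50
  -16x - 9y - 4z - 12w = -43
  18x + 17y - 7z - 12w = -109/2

x = 2, y = -3, z = 1/2, w = 3

Row-reduce the augmented matrix:
R1 ← R1 / (19).
R3 ← R3 − 16·R1.
R4 ← R4 + 16·R1.
R5 ← R5 − 18·R1.
R2 ← R2 / (14).
R1 ← R1 − 20/19·R2.
R3 ← R3 + 16/19·R2.
R4 ← R4 − 149/19·R2.
R5 ← R5 + 37/19·R2.
R3 ← R3 / (872/133).
R1 ← R1 − 107/133·R3.
R2 ← R2 + 12/7·R3.
R4 ← R4 + 872/133·R3.
R5 ← R5 − 1019/133·R3.
Swap R4 and R5.
R4 ← R4 / (-1265/436).
R1 ← R1 − 2935/436·R4.
R2 ← R2 + 991/109·R4.
R3 ← R3 + 1513/436·R4.
R5 reduces to 0 = 0, so the extra equation is consistent.
Reading off the reduced rows gives x = 2, y = -3, z = 1/2, w = 3.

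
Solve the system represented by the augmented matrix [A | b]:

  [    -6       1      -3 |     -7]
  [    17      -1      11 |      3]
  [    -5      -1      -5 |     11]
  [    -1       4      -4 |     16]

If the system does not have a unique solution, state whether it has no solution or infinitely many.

x_1 = 4, x_2 = -1, x_3 = -6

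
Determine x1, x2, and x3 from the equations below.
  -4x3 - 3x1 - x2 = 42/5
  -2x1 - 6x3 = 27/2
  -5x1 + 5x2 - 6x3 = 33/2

x1 = 0, x2 = 3/5, x3 = -9/4

Row-reduce the augmented matrix:
R1 ← R1 / (-3).
R2 ← R2 + 2·R1.
R3 ← R3 + 5·R1.
R2 ← R2 / (2/3).
R1 ← R1 − 1/3·R2.
R3 ← R3 − 20/3·R2.
R3 ← R3 / (34).
R1 ← R1 − 3·R3.
R2 ← R2 + 5·R3.
Reading off the reduced rows gives x1 = 0, x2 = 3/5, x3 = -9/4.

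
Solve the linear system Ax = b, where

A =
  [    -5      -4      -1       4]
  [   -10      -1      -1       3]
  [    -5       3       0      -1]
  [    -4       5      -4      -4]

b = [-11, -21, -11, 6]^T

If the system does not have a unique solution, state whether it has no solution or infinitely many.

no solution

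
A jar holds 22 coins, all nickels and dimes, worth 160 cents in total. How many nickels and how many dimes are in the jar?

nickels: 12, dimes: 10

Let n = nickels, d = dimes.
  n + d = 22
  5n + 10d = 160
From equation 1: n = 22 − d.
Substitute into equation 2 and solve: d = 10.
Then n = 12.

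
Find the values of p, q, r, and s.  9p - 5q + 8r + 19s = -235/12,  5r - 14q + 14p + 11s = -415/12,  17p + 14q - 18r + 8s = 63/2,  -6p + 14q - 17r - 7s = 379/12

p = 1/2, q = 5/2, r = 1/3, s = -3/4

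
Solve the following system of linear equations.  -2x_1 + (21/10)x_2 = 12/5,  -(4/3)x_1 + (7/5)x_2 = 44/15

no solution

Row-reduce:
R1 ← R1 / (-2).
R2 ← R2 + 4/3·R1.
Row 2 reduces to 0 = 4/3, a contradiction. The system is inconsistent.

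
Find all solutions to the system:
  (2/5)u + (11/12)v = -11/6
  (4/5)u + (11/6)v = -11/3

Row-reduce:
R1 ← R1 / (2/5).
R2 ← R2 − 4/5·R1.
Rank is 1 with 2 unknowns, leaving v free.

infinitely many solutions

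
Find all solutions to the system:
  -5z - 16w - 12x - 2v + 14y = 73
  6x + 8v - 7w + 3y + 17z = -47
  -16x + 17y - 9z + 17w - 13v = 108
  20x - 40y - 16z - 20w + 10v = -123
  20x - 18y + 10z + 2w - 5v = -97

no solution

Row-reduce:
R1 ← R1 / (-12).
R2 ← R2 − 6·R1.
R3 ← R3 + 16·R1.
R4 ← R4 − 20·R1.
R5 ← R5 − 20·R1.
R2 ← R2 / (10).
R1 ← R1 + 7/6·R2.
R3 ← R3 + 5/3·R2.
R4 ← R4 + 50/3·R2.
R5 ← R5 − 16/3·R2.
R3 ← R3 / (1/12).
R1 ← R1 − 253/120·R3.
R2 ← R2 − 29/20·R3.
R4 ← R4 + 1/6·R3.
R5 ← R5 + 91/15·R3.
Swap R4 and R5.
R4 ← R4 / (2592).
R1 ← R1 + 907·R4.
R2 ← R2 + 625·R4.
R3 ← R3 − 430·R4.
Row 5 reduces to 0 = -1, a contradiction. The system is inconsistent.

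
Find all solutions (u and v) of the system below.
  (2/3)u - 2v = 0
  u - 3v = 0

Row-reduce:
R1 ← R1 / (2/3).
R2 ← R2 − 1·R1.
Rank is 1 with 2 unknowns, leaving v free.

infinitely many solutions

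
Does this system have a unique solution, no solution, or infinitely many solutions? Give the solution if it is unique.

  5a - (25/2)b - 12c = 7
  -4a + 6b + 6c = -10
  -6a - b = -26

infinitely many solutions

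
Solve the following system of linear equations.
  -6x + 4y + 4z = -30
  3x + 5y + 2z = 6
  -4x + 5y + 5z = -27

x = 3, y = 1, z = -4

Row-reduce the augmented matrix:
R1 ← R1 / (-6).
R2 ← R2 − 3·R1.
R3 ← R3 + 4·R1.
R2 ← R2 / (7).
R1 ← R1 + 2/3·R2.
R3 ← R3 − 7/3·R2.
R1 ← R1 + 2/7·R3.
R2 ← R2 − 4/7·R3.
Reading off the reduced rows gives x = 3, y = 1, z = -4.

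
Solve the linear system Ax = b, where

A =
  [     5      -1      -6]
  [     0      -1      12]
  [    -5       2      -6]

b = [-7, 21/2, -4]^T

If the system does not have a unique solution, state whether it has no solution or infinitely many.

no solution

Row-reduce:
R1 ← R1 / (5).
R3 ← R3 + 5·R1.
R2 ← R2 / (-1).
R1 ← R1 + 1/5·R2.
R3 ← R3 − 1·R2.
Row 3 reduces to 0 = -1/2, a contradiction. The system is inconsistent.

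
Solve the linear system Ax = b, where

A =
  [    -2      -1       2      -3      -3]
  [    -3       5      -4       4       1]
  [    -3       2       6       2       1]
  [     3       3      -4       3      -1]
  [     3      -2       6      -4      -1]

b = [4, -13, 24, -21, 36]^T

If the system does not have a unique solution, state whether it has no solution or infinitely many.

x_1 = 1, x_2 = 5, x_3 = 4, x_4 = -6, x_5 = 5

Row-reduce the augmented matrix:
R1 ← R1 / (-2).
R2 ← R2 + 3·R1.
R3 ← R3 + 3·R1.
R4 ← R4 − 3·R1.
R5 ← R5 − 3·R1.
R2 ← R2 / (13/2).
R1 ← R1 − 1/2·R2.
R3 ← R3 − 7/2·R2.
R4 ← R4 − 3/2·R2.
R5 ← R5 + 7/2·R2.
R3 ← R3 / (88/13).
R1 ← R1 + 6/13·R3.
R2 ← R2 + 14/13·R3.
R4 ← R4 − 8/13·R3.
R5 ← R5 − 68/13·R3.
R4 ← R4 / (-40/11).
R1 ← R1 − 43/44·R4.
R2 ← R2 − 71/44·R4.
R3 ← R3 − 25/88·R4.
R5 ← R5 + 119/22·R4.
R5 ← R5 / (473/80).
R1 ← R1 + 101/160·R5.
R2 ← R2 + 297/160·R5.
R3 ← R3 + 11/64·R5.
R4 ← R4 − 77/40·R5.
Reading off the reduced rows gives x_1 = 1, x_2 = 5, x_3 = 4, x_4 = -6, x_5 = 5.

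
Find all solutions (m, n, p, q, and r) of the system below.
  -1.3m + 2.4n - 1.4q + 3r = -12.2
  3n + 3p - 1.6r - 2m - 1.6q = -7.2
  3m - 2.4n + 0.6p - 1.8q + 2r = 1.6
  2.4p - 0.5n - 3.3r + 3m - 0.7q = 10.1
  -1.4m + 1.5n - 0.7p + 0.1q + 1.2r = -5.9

m = 2, n = -1, p = 1, q = 3, r = -1

Row-reduce the augmented matrix:
R1 ← R1 / (-13/10).
R2 ← R2 + 2·R1.
R3 ← R3 − 3·R1.
R4 ← R4 − 3·R1.
R5 ← R5 + 7/5·R1.
R2 ← R2 / (-9/13).
R1 ← R1 + 24/13·R2.
R3 ← R3 − 204/65·R2.
R4 ← R4 − 131/26·R2.
R5 ← R5 + 141/130·R2.
R3 ← R3 / (71/5).
R1 ← R1 + 8·R3.
R2 ← R2 + 13/3·R3.
R4 ← R4 − 727/30·R3.
R5 ← R5 + 27/5·R3.
R4 ← R4 / (7811/1775).
R1 ← R1 + 646/355·R4.
R2 ← R2 + 557/355·R4.
R3 ← R3 + 63/355·R4.
R5 ← R5 + 31/142·R4.
R5 ← R5 / (-4621/93732).
R1 ← R1 + 4691/23433·R5.
R2 ← R2 + 883/46866·R5.
R3 ← R3 + 80089/46866·R5.
R4 ← R4 + 93229/46866·R5.
Reading off the reduced rows gives m = 2, n = -1, p = 1, q = 3, r = -1.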